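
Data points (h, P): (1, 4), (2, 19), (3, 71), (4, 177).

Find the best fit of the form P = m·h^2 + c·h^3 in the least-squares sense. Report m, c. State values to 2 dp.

The normal equations are: 354·m + 1300·c = 3551;  1300·m + 4890·c = 13401.
(Σh^2·h^2 = 354, Σh^2·h^3 = 1300, Σh^3·h^3 = 4890, Σh^2·P = 3551, Σh^3·P = 13401.)
Δ = 354·4890 − 1300² = 41060.
m = (3551·4890 − 1300·13401)/41060 = -5691/4106; c = (354·13401 − 1300·3551)/41060 = 63827/20530.

m = -1.39, c = 3.11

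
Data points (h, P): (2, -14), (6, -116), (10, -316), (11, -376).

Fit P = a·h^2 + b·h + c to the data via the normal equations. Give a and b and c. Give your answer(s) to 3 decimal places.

The normal equations are: 25953·a + 2555·b + 261·c = -81328;  2555·a + 261·b + 29·c = -8020;  261·a + 29·b + 4·c = -822.
Solving the 3×3 system (Gaussian elimination) gives a = -19899/6796, b = -16061/6796, c = 9137/3398.

a = -2.928, b = -2.363, c = 2.689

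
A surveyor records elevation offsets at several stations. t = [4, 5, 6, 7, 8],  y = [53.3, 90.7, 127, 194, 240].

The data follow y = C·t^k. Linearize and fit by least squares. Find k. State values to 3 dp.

Linearized form: ln y = k·ln t + ln C. From the 5 transformed points,
Σln t = 8.8128, Σ(ln t)² = 15.8331, Σln y = 24.0762, Σln t·ln y = 43.0935.
Equations: 15.8331·k + 8.8128·ln C = 43.0935;  8.8128·k + 5·ln C = 24.0762.
Solving (det = 1.4995): k = 2.19269, ln C = 0.95048.

k = 2.193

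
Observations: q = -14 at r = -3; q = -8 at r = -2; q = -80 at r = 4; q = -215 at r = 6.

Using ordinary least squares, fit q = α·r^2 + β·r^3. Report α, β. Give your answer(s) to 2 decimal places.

Setting ∂/∂α … = 0 gives: 1649·α + 8525·β = -9178;  8525·α + 51545·β = -51118.
(Σr^2·r^2 = 1649, Σr^2·r^3 = 8525, Σr^3·r^3 = 51545, Σr^2·q = -9178, Σr^3·q = -51118.)
det = 1649·51545 − 8525² = 12322080.
α = ((-9178)·51545 − 8525·(-51118))/12322080 = -4819/1592; β = (1649·(-51118) − 8525·(-9178))/12322080 = -3909/7960.

α = -3.03, β = -0.49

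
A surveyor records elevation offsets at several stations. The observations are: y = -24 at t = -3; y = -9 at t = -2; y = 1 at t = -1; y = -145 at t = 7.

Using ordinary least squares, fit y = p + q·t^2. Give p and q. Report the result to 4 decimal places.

The normal system MᵀM·[p, q]ᵀ = Mᵀy is [[4, 63]; [63, 2499]]·[p, q]ᵀ = [-177, -7356]ᵀ.
det = 4·2499 − 63² = 6027.
p = ((-177)·2499 − 63·(-7356))/6027 = 1005/287; q = (4·(-7356) − 63·(-177))/6027 = -6091/2009.

p = 3.5017, q = -3.0319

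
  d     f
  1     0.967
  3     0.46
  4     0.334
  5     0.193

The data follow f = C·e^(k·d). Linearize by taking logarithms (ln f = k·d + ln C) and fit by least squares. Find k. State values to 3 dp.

k = -0.392

Taking logs, ln f = k·d + ln C, so regress ln f on d.
Σd = 13.0000, Σ(d)² = 51.0000, Σln f = -3.5518, Σd·ln f = -14.9749.
Equations: 51.0000·k + 13.0000·ln C = -14.9749;  13.0000·k + 4·ln C = -3.5518.
Slope k = (n·Σd·ln f − Σd·Σln f)/(n·Σ(d)² − (Σd)²) = (4·-14.9749 − 13.0000·-3.5518)/35.0000 = -0.39219; ln C = (Σln f − k·Σd)/n = 0.38669.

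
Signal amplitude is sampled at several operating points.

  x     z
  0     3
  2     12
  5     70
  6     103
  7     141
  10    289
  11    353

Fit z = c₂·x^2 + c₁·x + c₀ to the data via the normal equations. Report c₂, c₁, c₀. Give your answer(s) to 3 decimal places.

c₂ = 3.033, c₁ = -1.617, c₀ = 3.011

Sums needed: Σx^2·x^2 = 28979, Σx^2·x = 3023, Σx^2 = 335, Σx·x = 335, Σx = 41, Σ1 = 7.
Moment sums: Σx^2·z = 84028, Σx·z = 8752, Σz = 971.
AᵀA·[c₂, c₁, c₀]ᵀ = Aᵀz becomes [[28979, 3023, 335]; [3023, 335, 41]; [335, 41, 7]]·[c₂, c₁, c₀]ᵀ = [84028, 8752, 971]ᵀ.
Row-reducing yields c₂ = 363403/119798, c₁ = -193681/119798, c₀ = 25763/8557.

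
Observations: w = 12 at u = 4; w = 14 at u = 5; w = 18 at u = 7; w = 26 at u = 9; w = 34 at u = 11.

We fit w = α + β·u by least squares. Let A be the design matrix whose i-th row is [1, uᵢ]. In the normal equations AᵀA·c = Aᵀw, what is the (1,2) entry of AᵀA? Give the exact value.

36

Row 1 ↔ basis 1, column 2 ↔ basis u, so (AᵀA)_{1,2} = Σᵢ u = (1)·(4) + (1)·(5) + (1)·(7) + (1)·(9) + (1)·(11) = 36.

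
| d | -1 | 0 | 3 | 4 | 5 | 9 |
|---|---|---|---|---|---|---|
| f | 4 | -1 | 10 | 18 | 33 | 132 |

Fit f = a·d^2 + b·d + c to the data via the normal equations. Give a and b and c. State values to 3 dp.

Entries of AᵀA: Σd^2·d^2 = 7524, Σd^2·d = 944, Σd^2 = 132, Σd·d = 132, Σd = 20, Σ1 = 6.
And Σd^2·f = 11899, Σd·f = 1451, Σf = 196.
So AᵀA·[a, b, c]ᵀ = Aᵀf: [[7524, 944, 132]; [944, 132, 20]; [132, 20, 6]]·[a, b, c]ᵀ = [11899, 1451, 196]ᵀ.
Inverting the 3×3 Gram matrix, [a, b, c]ᵀ = [3345/1708, -4951/1708, -323/427]ᵀ.

a = 1.958, b = -2.899, c = -0.756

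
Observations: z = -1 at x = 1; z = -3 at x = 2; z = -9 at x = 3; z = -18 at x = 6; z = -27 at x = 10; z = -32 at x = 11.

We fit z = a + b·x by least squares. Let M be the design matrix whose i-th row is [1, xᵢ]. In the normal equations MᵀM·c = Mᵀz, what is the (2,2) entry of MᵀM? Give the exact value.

271

Row 2 ↔ basis x, column 2 ↔ basis x, so (MᵀM)_{2,2} = Σᵢ (x)·(x) = (1)·(1) + (2)·(2) + (3)·(3) + (6)·(6) + (10)·(10) + (11)·(11) = 271.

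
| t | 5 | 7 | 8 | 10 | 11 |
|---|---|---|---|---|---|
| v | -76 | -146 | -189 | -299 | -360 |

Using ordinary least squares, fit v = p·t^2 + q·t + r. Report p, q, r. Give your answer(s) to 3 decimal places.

XᵀX·[p, q, r]ᵀ = Xᵀv reads: 31763·p + 3311·q + 359·r = -94610;  3311·p + 359·q + 41·r = -9864;  359·p + 41·q + 5·r = -1070.
Solving the 3×3 system (Gaussian elimination) gives p = -22/7, q = 59/21, r = -239/21.

p = -3.143, q = 2.810, r = -11.381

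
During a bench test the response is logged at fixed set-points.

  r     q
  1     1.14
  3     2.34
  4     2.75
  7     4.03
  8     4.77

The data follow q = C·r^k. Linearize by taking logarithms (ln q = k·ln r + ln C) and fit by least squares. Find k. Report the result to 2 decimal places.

With ln qᵢ as the transformed response and ln rᵢ as the regressor:
Σln r = 6.5103, Σ(ln r)² = 11.2394, Σln q = 4.9489, Σln r·ln q = 8.2973.
Equations: 11.2394·k + 6.5103·ln C = 8.2973;  6.5103·k + 5·ln C = 4.9489.
Δ = 11.2394·5 − (6.5103)² = 13.8136; k = (8.2973·5 − 6.5103·4.9489)/13.8136 = 0.67094, ln C = (11.2394·4.9489 − 6.5103·8.2973)/13.8136 = 0.11619.

k = 0.67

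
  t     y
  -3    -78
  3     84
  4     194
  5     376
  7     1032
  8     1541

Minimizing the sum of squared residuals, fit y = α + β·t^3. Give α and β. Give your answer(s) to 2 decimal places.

Sums needed: Σ1 = 6, Σt^3 = 1044, Σt^3·t^3 = 400972.
For Mᵀy: Σy = 3149, Σt^3·y = 1206758.
Normal equations: [[6, 1044]; [1044, 400972]]·[α, β]ᵀ = [3149, 1206758]ᵀ.
det = 6·400972 − 1044² = 1315896.
α = (3149·400972 − 1044·1206758)/1315896 = 701369/328974; β = (6·1206758 − 1044·3149)/1315896 = 164708/54829.

α = 2.13, β = 3.00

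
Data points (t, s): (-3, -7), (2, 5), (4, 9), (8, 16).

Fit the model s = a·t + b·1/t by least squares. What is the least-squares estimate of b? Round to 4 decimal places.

b = 2.6057

MᵀM·[a, b]ᵀ = Mᵀs reads: 93·a + 4·b = 195;  4·a + (253/576)·b = 109/12.
(Σt·t = 93, Σt·1/t = 4, Σ1/t·1/t = 253/576, Σt·s = 195, Σ1/t·s = 109/12.)
det = 93·(253/576) − 4² = 4771/192.
a = (195·(253/576) − 4·(109/12))/(4771/192) = 9469/4771; b = (93·(109/12) − 4·195)/(4771/192) = 12432/4771.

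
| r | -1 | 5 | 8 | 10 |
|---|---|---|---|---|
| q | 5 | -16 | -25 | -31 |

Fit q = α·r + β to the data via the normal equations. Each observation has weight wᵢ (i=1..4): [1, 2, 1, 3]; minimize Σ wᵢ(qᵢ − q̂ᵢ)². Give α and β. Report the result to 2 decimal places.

From the data, Σwᵢ·r·r = 415, Σwᵢ·r = 47, Σwᵢ·1 = 7.
For MᵀWq: Σwᵢ·r·q = -1295, Σwᵢ·q = -145.
MᵀWM·[α, β]ᵀ = MᵀWq becomes [[415, 47]; [47, 7]]·[α, β]ᵀ = [-1295, -145]ᵀ.
det = 415·7 − 47² = 696.
α = ((-1295)·7 − 47·(-145))/696 = -375/116; β = (415·(-145) − 47·(-1295))/696 = 115/116.

α = -3.23, β = 0.99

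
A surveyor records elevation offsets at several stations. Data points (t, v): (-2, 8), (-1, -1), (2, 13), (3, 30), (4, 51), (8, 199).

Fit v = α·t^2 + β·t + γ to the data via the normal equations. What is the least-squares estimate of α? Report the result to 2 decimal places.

Entries of MᵀM: Σt^2·t^2 = 4466, Σt^2·t = 602, Σt^2 = 98, Σt·t = 98, Σt = 14, Σ1 = 6.
For Mᵀv: Σt^2·v = 13905, Σt·v = 1897, Σv = 300.
Normal equations: [[4466, 602, 98]; [602, 98, 14]; [98, 14, 6]]·[α, β, γ]ᵀ = [13905, 1897, 300]ᵀ.
Inverting the 3×3 Gram matrix, [α, β, γ]ᵀ = [2165/732, 7279/5124, -99/61]ᵀ.

α = 2.96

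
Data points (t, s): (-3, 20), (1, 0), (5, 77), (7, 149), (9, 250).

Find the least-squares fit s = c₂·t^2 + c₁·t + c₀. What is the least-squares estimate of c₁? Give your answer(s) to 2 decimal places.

c₁ = 0.96

Forming MᵀM = [[9669, 1171, 165]; [1171, 165, 19]; [165, 19, 5]] and Mᵀs = [29656, 3618, 496]ᵀ gives MᵀM·[c₂, c₁, c₀]ᵀ = Mᵀs.
Solving the 3×3 system (Gaussian elimination) gives c₂ = 22677/7504, c₁ = 451/469, c₀ = -31365/7504.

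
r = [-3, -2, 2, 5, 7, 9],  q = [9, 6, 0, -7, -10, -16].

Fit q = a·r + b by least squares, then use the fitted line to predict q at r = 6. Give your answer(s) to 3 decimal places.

q̂ = -8.949

Entries of AᵀA: Σr·r = 172, Σr = 18, Σ1 = 6.
For Aᵀq: Σr·q = -288, Σq = -18.
So AᵀA·[a, b]ᵀ = Aᵀq: [[172, 18]; [18, 6]]·[a, b]ᵀ = [-288, -18]ᵀ.
det = 172·6 − 18² = 708.
a = ((-288)·6 − 18·(-18))/708 = -117/59; b = (172·(-18) − 18·(-288))/708 = 174/59.
At r = 6: q̂ = (-117/59)·(6) + (174/59)·(1) = -528/59.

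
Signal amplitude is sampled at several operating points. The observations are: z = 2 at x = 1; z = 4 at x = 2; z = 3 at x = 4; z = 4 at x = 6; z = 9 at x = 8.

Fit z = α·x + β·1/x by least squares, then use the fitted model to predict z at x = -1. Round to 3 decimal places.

ẑ = -2.365

Forming MᵀM = [[121, 5]; [5, 781/576]] and Mᵀz = [118, 157/24]ᵀ gives MᵀM·[α, β]ᵀ = Mᵀz.
Determinant 121·(781/576) − 5² = 80101/576.
α = (118·(781/576) − 5·(157/24))/(80101/576) = 10474/11443; β = (121·(157/24) − 5·118)/(80101/576) = 16584/11443.
At x = -1: ẑ = (10474/11443)·(-1) + (16584/11443)·(-1) = -27058/11443.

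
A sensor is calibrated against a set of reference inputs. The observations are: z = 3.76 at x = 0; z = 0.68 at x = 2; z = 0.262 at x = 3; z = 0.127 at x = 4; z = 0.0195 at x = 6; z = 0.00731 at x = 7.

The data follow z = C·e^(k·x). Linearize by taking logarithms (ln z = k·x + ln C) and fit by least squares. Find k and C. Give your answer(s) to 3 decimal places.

k = -0.888, C = 3.929

Taking logs, ln z = k·x + ln C, so regress ln z on x.
XᵀX = [[114.0000, 22.0000]; [22.0000, 6]], rhs = [-71.0975, -11.3201]ᵀ  (here Σx = 22.0000, Σ(x)² = 114.0000, Σln z = -11.3201, Σx·ln z = -71.0975).
Δ = 114.0000·6 − (22.0000)² = 200.0000; k = (-71.0975·6 − 22.0000·-11.3201)/200.0000 = -0.88772, ln C = (114.0000·-11.3201 − 22.0000·-71.0975)/200.0000 = 1.36828, so C = exp(1.36828) = 3.92858.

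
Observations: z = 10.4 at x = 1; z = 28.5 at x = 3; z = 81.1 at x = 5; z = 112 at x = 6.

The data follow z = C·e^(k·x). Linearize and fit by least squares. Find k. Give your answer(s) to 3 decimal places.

Let Y = ln z. Fitting Y = k·x + ln C by least squares:
Σx = 15.0000, Σ(x)² = 71.0000, Σln z = 14.8059, Σx·ln z = 62.6809.
Equations: 71.0000·k + 15.0000·ln C = 62.6809;  15.0000·k + 4·ln C = 14.8059.
Solving (det = 59.0000): k = 0.48534, ln C = 1.88143.

k = 0.485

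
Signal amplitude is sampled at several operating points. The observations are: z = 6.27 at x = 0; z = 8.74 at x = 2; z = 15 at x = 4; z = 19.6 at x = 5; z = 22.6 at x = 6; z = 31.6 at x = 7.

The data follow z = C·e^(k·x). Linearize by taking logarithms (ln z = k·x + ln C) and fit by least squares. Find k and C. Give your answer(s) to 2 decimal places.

Taking logs, ln z = k·x + ln C, so regress ln z on x.
Σx = 24.0000, Σ(x)² = 130.0000, Σln z = 16.2584, Σx·ln z = 72.9255.
Equations: 130.0000·k + 24.0000·ln C = 72.9255;  24.0000·k + 6·ln C = 16.2584.
Slope k = (n·Σx·ln z − Σx·Σln z)/(n·Σ(x)² − (Σx)²) = (6·72.9255 − 24.0000·16.2584)/204.0000 = 0.23212; ln C = (Σln z − k·Σx)/n = 1.78126, so C = exp(1.78126) = 5.93734.

k = 0.23, C = 5.94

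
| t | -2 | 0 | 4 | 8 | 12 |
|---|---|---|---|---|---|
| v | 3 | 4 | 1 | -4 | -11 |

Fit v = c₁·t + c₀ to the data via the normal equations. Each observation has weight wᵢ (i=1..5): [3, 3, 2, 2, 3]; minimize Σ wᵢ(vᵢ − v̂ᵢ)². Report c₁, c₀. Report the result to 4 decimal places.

c₁ = -1.0409, c₀ = 2.9392

With design matrix A, AᵀWA = [[604, 54]; [54, 13]] and AᵀWv = [-470, -18]ᵀ.
det = 604·13 − 54² = 4936.
c₁ = ((-470)·13 − 54·(-18))/4936 = -2569/2468; c₀ = (604·(-18) − 54·(-470))/4936 = 3627/1234.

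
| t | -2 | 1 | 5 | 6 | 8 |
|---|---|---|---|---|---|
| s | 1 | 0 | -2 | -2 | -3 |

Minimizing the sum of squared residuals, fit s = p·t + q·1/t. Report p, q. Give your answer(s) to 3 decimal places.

p = -0.377, q = 0.208

Entries of XᵀX: Σt·t = 130, Σt·1/t = 5, Σ1/t·1/t = 19201/14400.
Moment sums: Σt·s = -48, Σ1/t·s = -193/120.
So XᵀX·[p, q]ᵀ = Xᵀs: [[130, 5]; [5, 19201/14400]]·[p, q]ᵀ = [-48, -193/120]ᵀ.
Eliminating q: (19201/14400)·(row 1) − 5·(row 2) gives (213613/1440)·p = (19201/14400)·(-48) − 5·(-193/120) = -33577/600, so p = -402924/1068065.
Then q = ((-193/120) − 5·(-402924/1068065))/(19201/14400) = 44520/213613.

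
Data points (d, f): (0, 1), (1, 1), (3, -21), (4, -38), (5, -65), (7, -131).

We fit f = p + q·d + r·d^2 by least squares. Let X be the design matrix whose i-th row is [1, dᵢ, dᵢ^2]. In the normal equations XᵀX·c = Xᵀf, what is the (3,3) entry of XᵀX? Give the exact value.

Row 3 ↔ basis d^2, column 3 ↔ basis d^2, so (XᵀX)_{3,3} = Σᵢ (d^2)·(d^2) = (0)·(0) + (1)·(1) + (9)·(9) + (16)·(16) + (25)·(25) + (49)·(49) = 3364.

3364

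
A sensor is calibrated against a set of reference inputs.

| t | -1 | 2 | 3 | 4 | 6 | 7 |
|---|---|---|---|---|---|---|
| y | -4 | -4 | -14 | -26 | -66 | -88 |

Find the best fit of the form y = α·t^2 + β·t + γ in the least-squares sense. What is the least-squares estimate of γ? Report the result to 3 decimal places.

γ = -0.015

The normal system MᵀM·[α, β, γ]ᵀ = Mᵀy is [[4051, 657, 115]; [657, 115, 21]; [115, 21, 6]]·[α, β, γ]ᵀ = [-7250, -1162, -202]ᵀ.
Inverting the 3×3 Gram matrix, [α, β, γ]ᵀ = [-7321/3562, 5843/3562, -2/137]ᵀ.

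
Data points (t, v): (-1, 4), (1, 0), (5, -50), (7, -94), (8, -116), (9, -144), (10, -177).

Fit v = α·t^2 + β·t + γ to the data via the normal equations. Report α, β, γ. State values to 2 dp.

Compute the Gram sums: Σt^2·t^2 = 23685, Σt^2·t = 2709, Σt^2 = 321, Σt·t = 321, Σt = 39, Σ1 = 7.
Right-hand side: Σt^2·v = -42640, Σt·v = -4906, Σv = -577.
Normal equations: [[23685, 2709, 321]; [2709, 321, 39]; [321, 39, 7]]·[α, β, γ]ᵀ = [-42640, -4906, -577]ᵀ.
Solving the 3×3 system (Gaussian elimination) gives α = -141391/96054, β = -311377/96054, γ = 50168/16009.

α = -1.47, β = -3.24, γ = 3.13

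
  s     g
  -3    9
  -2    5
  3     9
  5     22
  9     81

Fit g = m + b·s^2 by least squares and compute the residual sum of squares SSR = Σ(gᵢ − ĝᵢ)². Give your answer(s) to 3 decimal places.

SSR = 9.104

The normal equations are: 5·m + 128·b = 126;  128·m + 7364·b = 7293.
(Σ1 = 5, Σs^2 = 128, Σs^2·s^2 = 7364, Σg = 126, Σs^2·g = 7293.)
Determinant 5·7364 − 128² = 20436.
m = (126·7364 − 128·7293)/20436 = -470/1703; b = (5·7293 − 128·126)/20436 = 6779/6812.
Residuals: 2177/6812, 2206/1703, 2177/6812, -17731/6812, 4553/6812; SSR = 62017/6812.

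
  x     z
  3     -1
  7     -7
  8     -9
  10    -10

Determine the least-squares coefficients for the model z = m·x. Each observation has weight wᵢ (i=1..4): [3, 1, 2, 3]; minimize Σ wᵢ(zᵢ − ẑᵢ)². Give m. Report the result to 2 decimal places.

m = -1.00

Sums needed: Σwᵢ·x·x = 504.
Moment sums: Σwᵢ·x·z = -502.
Normal equations: [[504]]·[m]ᵀ = [-502]ᵀ.
m = (-502)/504 = -0.996032.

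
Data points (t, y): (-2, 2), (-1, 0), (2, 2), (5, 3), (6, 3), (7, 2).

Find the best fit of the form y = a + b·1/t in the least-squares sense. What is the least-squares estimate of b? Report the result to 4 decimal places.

From the data, Σ1 = 6, Σ1/t = -103/210, Σ1/t·1/t = 70039/44100.
Right-hand side: Σy = 12, Σ1/t·y = 97/70.
Δ = 6·(70039/44100) − (-103/210)² = 16385/1764.
a = (12·(70039/44100) − (-103/210)·(97/70))/(16385/1764) = 870441/409625; b = (6·(97/70) − (-103/210)·12)/(16385/1764) = 125244/81925.

b = 1.5288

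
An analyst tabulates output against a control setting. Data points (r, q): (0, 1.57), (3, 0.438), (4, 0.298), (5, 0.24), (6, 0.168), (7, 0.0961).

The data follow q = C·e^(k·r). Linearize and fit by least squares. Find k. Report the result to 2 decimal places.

k = -0.38

Linearized form: ln q = k·r + ln C. From the 6 transformed points,
Σr = 25.0000, Σ(r)² = 135.0000, Σln q = -7.1384, Σr·ln q = -41.5541.
Equations: 135.0000·k + 25.0000·ln C = -41.5541;  25.0000·k + 6·ln C = -7.1384.
Solving (det = 185.0000): k = -0.38305, ln C = 0.40633.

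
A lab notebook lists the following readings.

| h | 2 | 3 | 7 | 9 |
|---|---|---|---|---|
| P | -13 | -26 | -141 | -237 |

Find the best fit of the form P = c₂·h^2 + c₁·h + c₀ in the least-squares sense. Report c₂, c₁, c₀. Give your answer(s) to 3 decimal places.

With design matrix X, XᵀX = [[9059, 1107, 143]; [1107, 143, 21]; [143, 21, 4]] and XᵀP = [-26392, -3224, -417]ᵀ.
Row-reducing yields c₂ = -14959/4684, c₁ = 14729/4684, c₀ = -15425/2342.

c₂ = -3.194, c₁ = 3.145, c₀ = -6.586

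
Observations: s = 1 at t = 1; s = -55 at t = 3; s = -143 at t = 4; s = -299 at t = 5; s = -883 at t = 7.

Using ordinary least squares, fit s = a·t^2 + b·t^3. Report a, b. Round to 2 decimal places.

With design matrix A, AᵀA = [[3364, 21200]; [21200, 138100]] and Aᵀs = [-53524, -350880]ᵀ.
Eliminating b: 138100·(row 1) − 21200·(row 2) gives 15128400·a = 138100·(-53524) − 21200·(-350880) = 46991600, so a = 117479/37821.
Then b = ((-350880) − 21200·(117479/37821))/138100 = -570644/189105.

a = 3.11, b = -3.02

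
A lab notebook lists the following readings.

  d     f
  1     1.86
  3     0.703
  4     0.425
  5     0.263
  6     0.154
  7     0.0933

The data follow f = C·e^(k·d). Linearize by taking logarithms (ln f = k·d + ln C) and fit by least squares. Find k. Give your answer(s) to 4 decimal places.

k = -0.4992

Taking logs, ln f = k·d + ln C, so regress ln f on d.
Over the data: Σd = 26.0000, Σ(d)² = 136.0000, Σln f = -6.1658, Σd·ln f = -38.3657.
Normal system: [[136.0000, 26.0000]; [26.0000, 6]]·[k, ln C]ᵀ = [-38.3657, -6.1658]ᵀ.
Slope k = (n·Σd·ln f − Σd·Σln f)/(n·Σ(d)² − (Σd)²) = (6·-38.3657 − 26.0000·-6.1658)/140.0000 = -0.49916; ln C = (Σln f − k·Σd)/n = 1.13539.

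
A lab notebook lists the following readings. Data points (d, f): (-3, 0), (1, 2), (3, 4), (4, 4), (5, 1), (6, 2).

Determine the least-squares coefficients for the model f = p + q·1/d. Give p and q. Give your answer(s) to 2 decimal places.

p = 1.77, q = 1.49

From the data, Σ1 = 6, Σ1/d = 97/60, Σ1/d·1/d = 541/400.
Moment sums: Σf = 13, Σ1/d·f = 73/15.
MᵀM·[p, q]ᵀ = Mᵀf becomes [[6, 97/60]; [97/60, 541/400]]·[p, q]ᵀ = [13, 73/15]ᵀ.
Δ = 6·(541/400) − (97/60)² = 3961/720.
p = (13·(541/400) − (97/60)·(73/15))/(3961/720) = 34973/19805; q = (6·(73/15) − (97/60)·13)/(3961/720) = 5892/3961.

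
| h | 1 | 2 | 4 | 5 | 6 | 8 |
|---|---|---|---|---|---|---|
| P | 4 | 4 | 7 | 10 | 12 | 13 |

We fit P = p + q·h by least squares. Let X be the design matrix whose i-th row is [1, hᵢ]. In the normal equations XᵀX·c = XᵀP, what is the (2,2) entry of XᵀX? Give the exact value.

146

Row 2 ↔ basis h, column 2 ↔ basis h, so (XᵀX)_{2,2} = Σᵢ (h)·(h) = (1)·(1) + (2)·(2) + (4)·(4) + (5)·(5) + (6)·(6) + (8)·(8) = 146.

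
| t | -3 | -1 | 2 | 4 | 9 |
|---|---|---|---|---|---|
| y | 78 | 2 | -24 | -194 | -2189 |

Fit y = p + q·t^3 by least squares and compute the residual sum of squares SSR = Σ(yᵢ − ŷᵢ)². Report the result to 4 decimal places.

Normal-equation sums: Σ1 = 5, Σt^3 = 773, Σt^3·t^3 = 536331.
And Σy = -2327, Σt^3·y = -1610497.
So AᵀA·[p, q]ᵀ = Aᵀy: [[5, 773]; [773, 536331]]·[p, q]ᵀ = [-2327, -1610497]ᵀ.
Eliminating q: 536331·(row 1) − 773·(row 2) gives 2084126·p = 536331·(-2327) − 773·(-1610497) = -3128056, so p = -1564028/1042063.
Then q = ((-1610497) − 773·(-1564028/1042063))/536331 = -3126857/1042063.
Residuals: -1580197/1042063, 521297/1042063, 1569372/1042063, -477346/1042063, -33126/1042063; SSR = 5240238/1042063.

SSR = 5.0287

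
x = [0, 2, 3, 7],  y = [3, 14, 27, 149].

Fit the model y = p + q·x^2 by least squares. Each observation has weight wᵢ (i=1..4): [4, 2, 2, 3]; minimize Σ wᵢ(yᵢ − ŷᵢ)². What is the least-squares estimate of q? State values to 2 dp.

q = 2.99

Forming AᵀWA = [[11, 173]; [173, 7397]] and AᵀWy = [541, 22501]ᵀ gives AᵀWA·[p, q]ᵀ = AᵀWy.
det = 11·7397 − 173² = 51438.
p = (541·7397 − 173·22501)/51438 = 18184/8573; q = (11·22501 − 173·541)/51438 = 25653/8573.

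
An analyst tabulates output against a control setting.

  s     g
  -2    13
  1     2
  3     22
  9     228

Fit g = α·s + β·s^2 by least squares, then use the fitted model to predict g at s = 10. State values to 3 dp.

Forming MᵀM = [[95, 749]; [749, 6659]] and Mᵀg = [2094, 18720]ᵀ gives MᵀM·[α, β]ᵀ = Mᵀg.
Δ = 95·6659 − 749² = 71604.
α = (2094·6659 − 749·18720)/71604 = -12889/11934; β = (95·18720 − 749·2094)/71604 = 34999/11934.
At s = 10: ĝ = (-12889/11934)·(10) + (34999/11934)·(100) = 561835/1989.

ĝ = 282.471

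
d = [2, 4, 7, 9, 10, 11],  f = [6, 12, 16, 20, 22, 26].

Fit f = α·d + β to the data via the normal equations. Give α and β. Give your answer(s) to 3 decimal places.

α = 2.021, β = 2.515

MᵀM·[α, β]ᵀ = Mᵀf reads: 371·α + 43·β = 858;  43·α + 6·β = 102.
det = 371·6 − 43² = 377.
α = (858·6 − 43·102)/377 = 762/377; β = (371·102 − 43·858)/377 = 948/377.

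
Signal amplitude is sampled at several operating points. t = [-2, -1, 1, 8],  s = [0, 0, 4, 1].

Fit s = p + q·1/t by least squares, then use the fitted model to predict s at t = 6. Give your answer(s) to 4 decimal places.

ŝ = 1.7863

Normal-equation sums: Σ1 = 4, Σ1/t = -3/8, Σ1/t·1/t = 145/64.
Right-hand side: Σs = 5, Σ1/t·s = 33/8.
So AᵀA·[p, q]ᵀ = Aᵀs: [[4, -3/8]; [-3/8, 145/64]]·[p, q]ᵀ = [5, 33/8]ᵀ.
Δ = 4·(145/64) − (-3/8)² = 571/64.
p = (5·(145/64) − (-3/8)·(33/8))/(571/64) = 824/571; q = (4·(33/8) − (-3/8)·5)/(571/64) = 1176/571.
At t = 6: ŝ = (824/571)·(1) + (1176/571)·(1/6) = 1020/571.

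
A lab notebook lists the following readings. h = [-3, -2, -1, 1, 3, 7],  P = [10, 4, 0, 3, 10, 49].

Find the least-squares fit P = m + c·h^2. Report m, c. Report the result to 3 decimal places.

The normal equations are: 6·m + 73·c = 76;  73·m + 2581·c = 2600.
Eliminating c: 2581·(row 1) − 73·(row 2) gives 10157·m = 2581·76 − 73·2600 = 6356, so m = 908/1451.
Then c = (2600 − 73·(908/1451))/2581 = 1436/1451.

m = 0.626, c = 0.990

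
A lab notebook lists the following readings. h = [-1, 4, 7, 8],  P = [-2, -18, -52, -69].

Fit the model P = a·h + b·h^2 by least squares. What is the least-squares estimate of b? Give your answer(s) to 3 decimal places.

From the data, Σh·h = 130, Σh·h^2 = 918, Σh^2·h^2 = 6754.
Right-hand side: Σh·P = -986, Σh^2·P = -7254.
So MᵀM·[a, b]ᵀ = MᵀP: [[130, 918]; [918, 6754]]·[a, b]ᵀ = [-986, -7254]ᵀ.
Determinant 130·6754 − 918² = 35296.
a = ((-986)·6754 − 918·(-7254))/35296 = -17/2206; b = (130·(-7254) − 918·(-986))/35296 = -2367/2206.

b = -1.073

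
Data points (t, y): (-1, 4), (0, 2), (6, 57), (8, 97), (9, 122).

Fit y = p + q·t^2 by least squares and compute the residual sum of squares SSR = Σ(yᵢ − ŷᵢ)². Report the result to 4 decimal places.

SSR = 1.9209

The normal equations are: 5·p + 182·q = 282;  182·p + 11954·q = 18146.
(Σ1 = 5, Σt^2 = 182, Σt^2·t^2 = 11954, Σy = 282, Σt^2·y = 18146.)
det = 5·11954 − 182² = 26646.
p = (282·11954 − 182·18146)/26646 = 34228/13323; q = (5·18146 − 182·282)/26646 = 19703/13323.
Residuals: -213/4441, -7582/13323, 15875/13323, -963/4441, -4765/13323; SSR = 25592/13323.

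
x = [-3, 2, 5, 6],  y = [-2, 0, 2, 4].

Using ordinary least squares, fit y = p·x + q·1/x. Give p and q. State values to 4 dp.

Sums needed: Σx·x = 74, Σx·1/x = 4, Σ1/x·1/x = 193/450.
Moment sums: Σx·y = 40, Σ1/x·y = 26/15.
Normal equations: [[74, 4]; [4, 193/450]]·[p, q]ᵀ = [40, 26/15]ᵀ.
Eliminating q: (193/450)·(row 1) − 4·(row 2) gives (3541/225)·p = (193/450)·40 − 4·(26/15) = 92/9, so p = 2300/3541.
Then q = ((26/15) − 4·(2300/3541))/(193/450) = -7140/3541.

p = 0.6495, q = -2.0164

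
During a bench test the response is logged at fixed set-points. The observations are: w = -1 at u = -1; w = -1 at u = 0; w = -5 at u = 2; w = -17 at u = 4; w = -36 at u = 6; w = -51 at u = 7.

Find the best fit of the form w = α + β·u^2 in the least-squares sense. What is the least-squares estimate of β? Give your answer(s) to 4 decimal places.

β = -1.0141

XᵀX·[α, β]ᵀ = Xᵀw reads: 6·α + 106·β = -111;  106·α + 3970·β = -4088.
(Σ1 = 6, Σu^2 = 106, Σu^2·u^2 = 3970, Σw = -111, Σu^2·w = -4088.)
Eliminating β: 3970·(row 1) − 106·(row 2) gives 12584·α = 3970·(-111) − 106·(-4088) = -7342, so α = -3671/6292.
Then β = ((-4088) − 106·(-3671/6292))/3970 = -6381/6292.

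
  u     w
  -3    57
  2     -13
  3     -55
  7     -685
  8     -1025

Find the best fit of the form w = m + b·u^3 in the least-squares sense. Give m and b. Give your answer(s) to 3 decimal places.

m = 1.829, b = -2.005

Compute the Gram sums: Σ1 = 5, Σu^3 = 863, Σu^3·u^3 = 381315.
For Aᵀw: Σw = -1721, Σu^3·w = -762883.
Eliminating b: 381315·(row 1) − 863·(row 2) gives 1161806·m = 381315·(-1721) − 863·(-762883) = 2124914, so m = 1062457/580903.
Then b = ((-762883) − 863·(1062457/580903))/381315 = -1164596/580903.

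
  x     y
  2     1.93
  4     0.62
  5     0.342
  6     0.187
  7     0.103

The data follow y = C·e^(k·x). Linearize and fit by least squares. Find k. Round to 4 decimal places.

Taking logs, ln y = k·x + ln C, so regress ln y on x.
XᵀX = [[130.0000, 24.0000]; [24.0000, 5]], rhs = [-31.9329, -4.8431]ᵀ  (here Σx = 24.0000, Σ(x)² = 130.0000, Σln y = -4.8431, Σx·ln y = -31.9329).
Slope k = (n·Σx·ln y − Σx·Σln y)/(n·Σ(x)² − (Σx)²) = (5·-31.9329 − 24.0000·-4.8431)/74.0000 = -0.58688; ln C = (Σln y − k·Σx)/n = 1.84841.

k = -0.5869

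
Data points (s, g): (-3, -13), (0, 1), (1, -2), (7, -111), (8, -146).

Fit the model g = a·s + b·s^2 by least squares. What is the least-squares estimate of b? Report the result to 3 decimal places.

The normal system XᵀX·[a, b]ᵀ = Xᵀg is [[123, 829]; [829, 6579]]·[a, b]ᵀ = [-1908, -14902]ᵀ.
Eliminating b: 6579·(row 1) − 829·(row 2) gives 121976·a = 6579·(-1908) − 829·(-14902) = -198974, so a = -99487/60988.
Then b = ((-14902) − 829·(-99487/60988))/6579 = -125607/60988.

b = -2.060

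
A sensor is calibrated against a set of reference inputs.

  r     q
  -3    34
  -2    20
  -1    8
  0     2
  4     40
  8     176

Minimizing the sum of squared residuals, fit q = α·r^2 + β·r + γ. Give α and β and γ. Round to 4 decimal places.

α = 2.9902, β = -2.2230, γ = 2.0433

Compute the Gram sums: Σr^2·r^2 = 4450, Σr^2·r = 540, Σr^2 = 94, Σr·r = 94, Σr = 6, Σ1 = 6.
Right-hand side: Σr^2·q = 12298, Σr·q = 1418, Σq = 280.
XᵀX·[α, β, γ]ᵀ = Xᵀq becomes [[4450, 540, 94]; [540, 94, 6]; [94, 6, 6]]·[α, β, γ]ᵀ = [12298, 1418, 280]ᵀ.
Inverting the 3×3 Gram matrix, [α, β, γ]ᵀ = [141487/47317, -105187/47317, 96684/47317]ᵀ.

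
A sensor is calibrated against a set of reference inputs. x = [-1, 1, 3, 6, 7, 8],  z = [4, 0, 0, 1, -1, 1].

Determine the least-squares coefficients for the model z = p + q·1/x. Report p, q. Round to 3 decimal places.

p = 1.110, q = -2.163

Entries of AᵀA: Σ1 = 6, Σ1/x = 43/56, Σ1/x·1/x = 61385/28224.
For Aᵀz: Σz = 5, Σ1/x·z = -647/168.
So AᵀA·[p, q]ᵀ = Aᵀz: [[6, 43/56]; [43/56, 61385/28224]]·[p, q]ᵀ = [5, -647/168]ᵀ.
Δ = 6·(61385/28224) − (43/56)² = 117223/9408.
p = (5·(61385/28224) − (43/56)·(-647/168))/(117223/9408) = 390388/351669; q = (6·(-647/168) − (43/56)·5)/(117223/9408) = -253512/117223.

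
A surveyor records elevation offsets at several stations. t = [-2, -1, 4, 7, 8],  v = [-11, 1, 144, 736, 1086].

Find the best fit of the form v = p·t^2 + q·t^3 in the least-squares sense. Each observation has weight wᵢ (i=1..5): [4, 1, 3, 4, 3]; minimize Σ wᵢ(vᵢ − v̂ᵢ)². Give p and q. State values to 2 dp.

p = 1.16, q = 1.98

Normal-equation sums: Σwᵢ·t^2·t^2 = 22725, Σwᵢ·t^2·t^3 = 168475, Σwᵢ·t^3·t^3 = 1269573.
For MᵀWv: Σwᵢ·t^2·v = 359505, Σwᵢ·t^3·v = 2705887.
So MᵀWM·[p, q]ᵀ = MᵀWv: [[22725, 168475]; [168475, 1269573]]·[p, q]ᵀ = [359505, 2705887]ᵀ.
Δ = 22725·1269573 − 168475² = 467220800.
p = (359505·1269573 − 168475·2705887)/467220800 = 6794113/5840260; q = (22725·2705887 − 168475·359505)/467220800 = 2309193/1168052.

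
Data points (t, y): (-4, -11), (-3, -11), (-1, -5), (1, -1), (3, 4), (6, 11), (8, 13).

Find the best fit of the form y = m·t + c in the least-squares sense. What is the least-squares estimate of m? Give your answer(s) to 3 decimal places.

m = 2.161

Normal-equation sums: Σt·t = 136, Σt = 10, Σ1 = 7.
Moment sums: Σt·y = 263, Σy = 0.
So MᵀM·[m, c]ᵀ = Mᵀy: [[136, 10]; [10, 7]]·[m, c]ᵀ = [263, 0]ᵀ.
Eliminating c: 7·(row 1) − 10·(row 2) gives 852·m = 7·263 − 10·0 = 1841, so m = 1841/852.
Then c = (0 − 10·(1841/852))/7 = -1315/426.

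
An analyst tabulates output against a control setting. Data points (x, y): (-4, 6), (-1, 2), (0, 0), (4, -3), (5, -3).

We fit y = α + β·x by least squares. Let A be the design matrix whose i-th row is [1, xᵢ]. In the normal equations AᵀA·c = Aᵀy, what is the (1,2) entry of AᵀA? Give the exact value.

Row 1 ↔ basis 1, column 2 ↔ basis x, so (AᵀA)_{1,2} = Σᵢ x = (1)·(-4) + (1)·(-1) + (1)·(0) + (1)·(4) + (1)·(5) = 4.

4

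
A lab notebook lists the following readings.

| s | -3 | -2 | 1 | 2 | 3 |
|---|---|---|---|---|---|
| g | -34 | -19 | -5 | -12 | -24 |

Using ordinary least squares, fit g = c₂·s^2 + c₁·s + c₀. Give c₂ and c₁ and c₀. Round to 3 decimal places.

Compute the Gram sums: Σs^2·s^2 = 195, Σs^2·s = 1, Σs^2 = 27, Σs·s = 27, Σs = 1, Σ1 = 5.
And Σs^2·g = -651, Σs·g = 39, Σg = -94.
Normal equations: [[195, 1, 27]; [1, 27, 1]; [27, 1, 5]]·[c₂, c₁, c₀]ᵀ = [-651, 39, -94]ᵀ.
Solving the 3×3 system (Gaussian elimination) gives c₂ = -2243/812, c₁ = 1383/812, c₀ = -245/58.

c₂ = -2.762, c₁ = 1.703, c₀ = -4.224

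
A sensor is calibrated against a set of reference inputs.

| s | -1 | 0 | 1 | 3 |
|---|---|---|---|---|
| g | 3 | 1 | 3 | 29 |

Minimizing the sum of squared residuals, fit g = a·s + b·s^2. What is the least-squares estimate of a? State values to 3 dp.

Compute the Gram sums: Σs·s = 11, Σs·s^2 = 27, Σs^2·s^2 = 83.
And Σs·g = 87, Σs^2·g = 267.
So XᵀX·[a, b]ᵀ = Xᵀg: [[11, 27]; [27, 83]]·[a, b]ᵀ = [87, 267]ᵀ.
Eliminating b: 83·(row 1) − 27·(row 2) gives 184·a = 83·87 − 27·267 = 12, so a = 3/46.
Then b = (267 − 27·(3/46))/83 = 147/46.

a = 0.065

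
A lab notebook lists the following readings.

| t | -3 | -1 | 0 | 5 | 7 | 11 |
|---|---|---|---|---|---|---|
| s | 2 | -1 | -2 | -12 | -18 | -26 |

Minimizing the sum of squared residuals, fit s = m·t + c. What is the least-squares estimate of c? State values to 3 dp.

Normal-equation sums: Σt·t = 205, Σt = 19, Σ1 = 6.
And Σt·s = -477, Σs = -57.
Eliminating c: 6·(row 1) − 19·(row 2) gives 869·m = 6·(-477) − 19·(-57) = -1779, so m = -1779/869.
Then c = ((-57) − 19·(-1779/869))/6 = -2622/869.

c = -3.017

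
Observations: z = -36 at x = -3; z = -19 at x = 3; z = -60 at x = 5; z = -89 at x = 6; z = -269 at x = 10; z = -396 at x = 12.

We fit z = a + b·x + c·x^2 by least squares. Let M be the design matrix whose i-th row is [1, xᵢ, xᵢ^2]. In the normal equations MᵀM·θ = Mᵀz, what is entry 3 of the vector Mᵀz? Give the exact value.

-89123

Entry 3 ↔ basis x^2, so (Mᵀz)_{3} = Σᵢ (x^2)·zᵢ = (9)·(-36) + (9)·(-19) + (25)·(-60) + (36)·(-89) + (100)·(-269) + (144)·(-396) = -89123.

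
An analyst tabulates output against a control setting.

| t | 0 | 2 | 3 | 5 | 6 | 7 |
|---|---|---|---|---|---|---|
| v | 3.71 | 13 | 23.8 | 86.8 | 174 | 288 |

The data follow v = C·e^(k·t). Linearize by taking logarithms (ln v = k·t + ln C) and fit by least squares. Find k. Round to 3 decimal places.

k = 0.630

With ln vᵢ as the transformed response and tᵢ as the regressor:
Σt = 23.0000, Σ(t)² = 123.0000, Σln v = 22.3313, Σt·ln v = 107.5520.
Equations: 123.0000·k + 23.0000·ln C = 107.5520;  23.0000·k + 6·ln C = 22.3313.
Δ = 123.0000·6 − (23.0000)² = 209.0000; k = (107.5520·6 − 23.0000·22.3313)/209.0000 = 0.63011, ln C = (123.0000·22.3313 − 23.0000·107.5520)/209.0000 = 1.30647.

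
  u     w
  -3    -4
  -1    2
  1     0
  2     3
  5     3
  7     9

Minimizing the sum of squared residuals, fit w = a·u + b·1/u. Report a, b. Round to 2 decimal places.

From the data, Σu·u = 89, Σu·1/u = 6, Σ1/u·1/u = 106789/44100.
And Σu·w = 94, Σ1/u·w = 571/210.
Δ = 89·(106789/44100) − 6² = 7916621/44100.
a = (94·(106789/44100) − 6·(571/210))/(7916621/44100) = 9318706/7916621; b = (89·(571/210) − 6·94)/(7916621/44100) = -14200410/7916621.

a = 1.18, b = -1.79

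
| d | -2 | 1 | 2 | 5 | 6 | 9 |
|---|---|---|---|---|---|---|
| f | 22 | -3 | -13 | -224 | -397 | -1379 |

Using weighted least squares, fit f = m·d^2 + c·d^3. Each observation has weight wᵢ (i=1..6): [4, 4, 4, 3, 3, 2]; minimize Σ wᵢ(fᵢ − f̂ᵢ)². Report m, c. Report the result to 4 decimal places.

m = 1.0583, c = -2.0097

The normal system AᵀWA·[m, c]ᵀ = AᵀWf is [[19017, 150805]; [150805, 1250241]]·[m, c]ᵀ = [-282942, -2352970]ᵀ.
det = 19017·1250241 − 150805² = 1033685072.
m = ((-282942)·1250241 − 150805·(-2352970))/1033685072 = 273487957/258421268; c = (19017·(-2352970) − 150805·(-282942))/1033685072 = -519340545/258421268.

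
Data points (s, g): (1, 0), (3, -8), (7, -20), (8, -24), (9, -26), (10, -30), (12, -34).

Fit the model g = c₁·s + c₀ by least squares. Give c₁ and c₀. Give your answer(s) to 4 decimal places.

c₁ = -3.1226, c₀ = 2.0189

Entries of AᵀA: Σs·s = 448, Σs = 50, Σ1 = 7.
Moment sums: Σs·g = -1298, Σg = -142.
Normal equations: [[448, 50]; [50, 7]]·[c₁, c₀]ᵀ = [-1298, -142]ᵀ.
det = 448·7 − 50² = 636.
c₁ = ((-1298)·7 − 50·(-142))/636 = -331/106; c₀ = (448·(-142) − 50·(-1298))/636 = 107/53.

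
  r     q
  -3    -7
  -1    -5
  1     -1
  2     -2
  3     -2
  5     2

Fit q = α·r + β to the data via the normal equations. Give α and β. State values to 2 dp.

Sums needed: Σr·r = 49, Σr = 7, Σ1 = 6.
Moment sums: Σr·q = 25, Σq = -15.
MᵀM·[α, β]ᵀ = Mᵀq becomes [[49, 7]; [7, 6]]·[α, β]ᵀ = [25, -15]ᵀ.
det = 49·6 − 7² = 245.
α = (25·6 − 7·(-15))/245 = 51/49; β = (49·(-15) − 7·25)/245 = -26/7.

α = 1.04, β = -3.71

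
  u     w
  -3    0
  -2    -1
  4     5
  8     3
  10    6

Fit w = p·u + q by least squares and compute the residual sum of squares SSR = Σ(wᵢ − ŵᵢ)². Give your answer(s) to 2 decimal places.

Sums needed: Σu·u = 193, Σu = 17, Σ1 = 5.
Right-hand side: Σu·w = 106, Σw = 13.
Determinant 193·5 − 17² = 676.
p = (106·5 − 17·13)/676 = 309/676; q = (193·13 − 17·106)/676 = 707/676.
Residuals: 55/169, -765/676, 1437/676, -1151/676, 259/676; SSR = 6051/676.

SSR = 8.95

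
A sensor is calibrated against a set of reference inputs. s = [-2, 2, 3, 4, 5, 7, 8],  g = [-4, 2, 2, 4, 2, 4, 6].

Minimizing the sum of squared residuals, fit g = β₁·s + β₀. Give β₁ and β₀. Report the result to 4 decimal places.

Compute the Gram sums: Σs·s = 171, Σs = 27, Σ1 = 7.
For Xᵀg: Σs·g = 120, Σg = 16.
XᵀX·[β₁, β₀]ᵀ = Xᵀg becomes [[171, 27]; [27, 7]]·[β₁, β₀]ᵀ = [120, 16]ᵀ.
Δ = 171·7 − 27² = 468.
β₁ = (120·7 − 27·16)/468 = 34/39; β₀ = (171·16 − 27·120)/468 = -14/13.

β₁ = 0.8718, β₀ = -1.0769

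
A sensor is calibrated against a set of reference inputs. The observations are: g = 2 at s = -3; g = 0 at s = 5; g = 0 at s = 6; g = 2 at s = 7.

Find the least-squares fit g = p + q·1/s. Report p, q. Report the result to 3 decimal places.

p = 1.128, q = -2.909

Sums needed: Σ1 = 4, Σ1/s = 37/210, Σ1/s·1/s = 8789/44100.
Right-hand side: Σg = 4, Σ1/s·g = -8/21.
Normal equations: [[4, 37/210]; [37/210, 8789/44100]]·[p, q]ᵀ = [4, -8/21]ᵀ.
det = 4·(8789/44100) − (37/210)² = 33787/44100.
p = (4·(8789/44100) − (37/210)·(-8/21))/(33787/44100) = 2932/2599; q = (4·(-8/21) − (37/210)·4)/(33787/44100) = -7560/2599.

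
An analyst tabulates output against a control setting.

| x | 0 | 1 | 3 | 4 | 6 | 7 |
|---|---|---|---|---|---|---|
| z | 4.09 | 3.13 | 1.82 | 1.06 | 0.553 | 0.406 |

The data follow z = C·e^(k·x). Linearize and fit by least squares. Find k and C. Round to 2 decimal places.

k = -0.34, C = 4.35

With ln zᵢ as the transformed response and xᵢ as the regressor:
AᵀA = [[111.0000, 21.0000]; [21.0000, 6]], rhs = [-6.6936, 1.7129]ᵀ  (here Σx = 21.0000, Σ(x)² = 111.0000, Σln z = 1.7129, Σx·ln z = -6.6936).
Solving (det = 225.0000): k = -0.33836, ln C = 1.46976, so C = exp(1.46976) = 4.34818.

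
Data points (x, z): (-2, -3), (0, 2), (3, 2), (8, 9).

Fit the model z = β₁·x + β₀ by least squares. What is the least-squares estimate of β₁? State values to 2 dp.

MᵀM·[β₁, β₀]ᵀ = Mᵀz reads: 77·β₁ + 9·β₀ = 84;  9·β₁ + 4·β₀ = 10.
Δ = 77·4 − 9² = 227.
β₁ = (84·4 − 9·10)/227 = 246/227; β₀ = (77·10 − 9·84)/227 = 14/227.

β₁ = 1.08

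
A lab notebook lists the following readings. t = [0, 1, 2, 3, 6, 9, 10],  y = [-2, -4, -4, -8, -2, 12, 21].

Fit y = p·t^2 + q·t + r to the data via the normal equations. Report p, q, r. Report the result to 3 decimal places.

p = 0.571, q = -3.566, r = -1.179

Sums needed: Σt^2·t^2 = 17955, Σt^2·t = 1981, Σt^2 = 231, Σt·t = 231, Σt = 31, Σ1 = 7.
Right-hand side: Σt^2·y = 2908, Σt·y = 270, Σy = 13.
Normal equations: [[17955, 1981, 231]; [1981, 231, 31]; [231, 31, 7]]·[p, q, r]ᵀ = [2908, 270, 13]ᵀ.
Row-reducing yields p = 100839/176722, q = -90035/25246, r = -14886/12623.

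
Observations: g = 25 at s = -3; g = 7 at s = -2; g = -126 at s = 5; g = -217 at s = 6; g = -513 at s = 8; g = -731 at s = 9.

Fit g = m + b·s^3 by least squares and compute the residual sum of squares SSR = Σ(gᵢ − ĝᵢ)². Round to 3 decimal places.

SSR = 1.257

Compute the Gram sums: Σ1 = 6, Σs^3 = 1547, Σs^3·s^3 = 856659.
And Σg = -1555, Σs^3·g = -858908.
Normal equations: [[6, 1547]; [1547, 856659]]·[m, b]ᵀ = [-1555, -858908]ᵀ.
det = 6·856659 − 1547² = 2746745.
m = ((-1555)·856659 − 1547·(-858908))/2746745 = -3374069/2746745; b = (6·(-858908) − 1547·(-1555))/2746745 = -2747863/2746745.
Residuals: -2149607/2746745, 123676/549349, 767074/2746745, 868812/2746745, 239948/549349, -1304399/2746745; SSR = 3454006/2746745.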